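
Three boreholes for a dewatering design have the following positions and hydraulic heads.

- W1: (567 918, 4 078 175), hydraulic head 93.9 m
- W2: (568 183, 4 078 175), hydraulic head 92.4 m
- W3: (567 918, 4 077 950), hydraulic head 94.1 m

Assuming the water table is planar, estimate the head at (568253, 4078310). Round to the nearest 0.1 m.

91.9 m

∂h/∂x = (92.4 − 93.9) / (568183 − 567918) = -0.005660
∂h/∂y = (94.1 − 93.9) / (4077950 − 4078175) = -0.0008889
h(568253, 4078310) = 93.9 + (-0.005660)·(335) + (-0.0008889)·(135) = 93.9 -1.896 -0.120 = 91.884 m.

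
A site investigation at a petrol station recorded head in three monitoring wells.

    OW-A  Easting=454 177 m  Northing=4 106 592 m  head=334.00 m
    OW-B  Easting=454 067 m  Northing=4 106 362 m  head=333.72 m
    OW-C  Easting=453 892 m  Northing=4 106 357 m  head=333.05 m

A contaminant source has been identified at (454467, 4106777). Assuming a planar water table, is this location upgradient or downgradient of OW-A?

upgradient

Three-point gradient (reference OW-A): Δ to OW-B = (-110, -230, -0.28), Δ to OW-C = (-285, -235, -0.95).
∂h/∂x = +0.003846, ∂h/∂y = -0.0006222 (det = -39700).
Head at (454467, 4106777) = 334.00 + (+0.003846)·(290) + (-0.0006222)·(185) = 335.00 m.
That is higher than the 334.00 m at OW-A, so the point is upgradient.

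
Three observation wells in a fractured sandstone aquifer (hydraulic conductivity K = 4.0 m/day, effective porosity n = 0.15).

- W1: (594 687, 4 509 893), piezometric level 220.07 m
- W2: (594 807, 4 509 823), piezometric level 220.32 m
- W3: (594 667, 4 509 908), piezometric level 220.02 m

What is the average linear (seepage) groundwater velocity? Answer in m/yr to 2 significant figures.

25 m/yr

Differences from W1: to W2 (Δx, Δy, Δh) = (120, -70, +0.25); to W3 = (-20, 15, -0.05).
Solve a·Δx + b·Δy = Δh: det = 120·15 − (-20)·(-70) = 400.
∂h/∂x = [(+0.25)·15 − (-0.05)·(-70)] / 400 = +0.0006250
∂h/∂y = [120·(-0.05) − (-20)·(+0.25)] / 400 = -0.002500
|∇h| = √(0.0006250² + -0.002500²) = 0.002577
Seepage velocity v = K·i/n = 4.0 × 0.002577 / 0.15 = 0.06872 m/day = 25.1 m/yr.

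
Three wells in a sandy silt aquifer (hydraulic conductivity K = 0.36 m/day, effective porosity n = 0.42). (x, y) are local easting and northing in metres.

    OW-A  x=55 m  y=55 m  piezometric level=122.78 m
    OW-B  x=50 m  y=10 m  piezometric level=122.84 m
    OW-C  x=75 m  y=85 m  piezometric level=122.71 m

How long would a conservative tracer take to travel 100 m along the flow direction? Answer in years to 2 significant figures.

With h = a·x + b·y + c and OW-A as origin, the differences give:
  (-5)·a + (-45)·b = +0.06
  20·a + 30·b = -0.07
Eliminate b (×30 and ×(-45), subtract): 750·a = -1.350 → a = ∂h/∂x = -0.001800
Back-substitute: b = ∂h/∂y = -0.001133.
|∇h| = √(-0.001800² + -0.001133²) = 0.002127
Seepage velocity v = K·i/n = 0.36 × 0.002127 / 0.42 = 0.001823 m/day.
t = 100 / 0.001823 = 5.485e+04 days = 150 years.

150 years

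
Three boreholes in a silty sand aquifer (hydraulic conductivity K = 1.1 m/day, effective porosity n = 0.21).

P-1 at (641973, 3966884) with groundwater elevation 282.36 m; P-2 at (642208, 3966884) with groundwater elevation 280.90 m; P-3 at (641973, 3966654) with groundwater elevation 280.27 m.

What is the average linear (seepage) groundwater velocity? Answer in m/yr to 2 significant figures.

∂h/∂x = (280.90 − 282.36) / (642208 − 641973) = -0.006213
∂h/∂y = (280.27 − 282.36) / (3966654 − 3966884) = +0.009087
|∇h| = √(-0.006213² + 0.009087²) = 0.01101
Seepage velocity v = K·i/n = 1.1 × 0.01101 / 0.21 = 0.05767 m/day = 21.06 m/yr.

21 m/yr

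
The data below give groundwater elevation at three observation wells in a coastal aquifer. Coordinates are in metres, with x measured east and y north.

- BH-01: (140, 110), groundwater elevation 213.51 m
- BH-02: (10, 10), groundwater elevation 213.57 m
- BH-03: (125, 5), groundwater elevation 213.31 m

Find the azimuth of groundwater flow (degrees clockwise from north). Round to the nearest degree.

Three-point gradient (reference BH-01): Δ to BH-02 = (-130, -100, +0.06), Δ to BH-03 = (-15, -105, -0.20).
∂h/∂x = -0.002165, ∂h/∂y = +0.002214 (det = 12150).
Flow direction (−∇h) has components (+0.002165 E, -0.002214 N).
Azimuth = atan2(E, N) = atan2(+0.002165, -0.002214) = 135.6° ≈ 136°.

136°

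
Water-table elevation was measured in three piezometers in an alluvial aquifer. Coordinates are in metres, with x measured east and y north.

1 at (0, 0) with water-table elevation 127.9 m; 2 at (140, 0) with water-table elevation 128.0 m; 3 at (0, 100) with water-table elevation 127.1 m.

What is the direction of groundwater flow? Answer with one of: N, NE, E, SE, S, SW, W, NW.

∂h/∂x = (128.0 − 127.9) / (140 − 0) = +0.0007143
∂h/∂y = (127.1 − 127.9) / (100 − 0) = -0.008000
Flow = −∇h = (-0.0007143 east, +0.008000 north), which points north.

N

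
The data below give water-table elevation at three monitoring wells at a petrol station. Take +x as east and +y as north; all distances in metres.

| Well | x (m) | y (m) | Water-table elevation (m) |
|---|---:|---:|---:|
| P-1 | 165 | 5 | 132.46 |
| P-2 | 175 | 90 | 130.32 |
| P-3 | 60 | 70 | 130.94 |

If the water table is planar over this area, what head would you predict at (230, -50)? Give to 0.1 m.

133.8 m

Differences from P-1: to P-2 (Δx, Δy, Δh) = (10, 85, -2.14); to P-3 = (-105, 65, -1.52).
Determinant of the coordinate differences = 10·65 − (-105)·85 = 9575.
∂h/∂x = [(-2.14)·65 − (-1.52)·85] / 9575 = -0.001034
∂h/∂y = [10·(-1.52) − (-105)·(-2.14)] / 9575 = -0.02505
h(230, -50) = 132.46 + (-0.001034)·(65) + (-0.02505)·(-55) = 132.46 -0.067 +1.378 = 133.771 m.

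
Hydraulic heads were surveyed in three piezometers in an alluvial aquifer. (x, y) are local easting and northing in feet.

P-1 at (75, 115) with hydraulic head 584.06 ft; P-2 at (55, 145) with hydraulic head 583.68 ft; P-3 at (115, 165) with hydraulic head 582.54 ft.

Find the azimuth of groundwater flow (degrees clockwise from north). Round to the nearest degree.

030°

Taking P-1 as reference: P-2−P-1 = (-20, 30, -0.38); P-3−P-1 = (40, 50, -1.52).
Solve a·Δx + b·Δy = Δh: det = (-20)·50 − 40·30 = -2200.
∂h/∂x = [(-0.38)·50 − (-1.52)·30] / -2200 = -0.01209
∂h/∂y = [(-20)·(-1.52) − 40·(-0.38)] / -2200 = -0.02073
Flow direction (−∇h) has components (+0.01209 E, +0.02073 N).
Azimuth = atan2(E, N) = atan2(+0.01209, +0.02073) = 30.3° ≈ 030°.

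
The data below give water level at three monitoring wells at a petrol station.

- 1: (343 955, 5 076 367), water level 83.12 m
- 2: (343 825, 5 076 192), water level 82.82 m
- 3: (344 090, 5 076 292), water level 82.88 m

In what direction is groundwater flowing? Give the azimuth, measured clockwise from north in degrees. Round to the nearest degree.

Taking 1 as reference: 2−1 = (-130, -175, -0.30); 3−1 = (135, -75, -0.24).
Solve a·Δx + b·Δy = Δh: det = (-130)·(-75) − 135·(-175) = 33375.
∂h/∂x = [(-0.30)·(-75) − (-0.24)·(-175)] / 33375 = -0.0005843
∂h/∂y = [(-130)·(-0.24) − 135·(-0.30)] / 33375 = +0.002148
Flow direction (−∇h) has components (+0.0005843 E, -0.002148 N).
Azimuth = atan2(E, N) = atan2(+0.0005843, -0.002148) = 164.8° ≈ 165°.

165°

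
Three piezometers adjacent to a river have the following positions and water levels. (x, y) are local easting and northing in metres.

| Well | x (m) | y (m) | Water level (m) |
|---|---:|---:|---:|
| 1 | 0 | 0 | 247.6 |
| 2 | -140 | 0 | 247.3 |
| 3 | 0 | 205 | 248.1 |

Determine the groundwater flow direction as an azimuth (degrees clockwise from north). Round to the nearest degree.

221°

∂h/∂x = (247.3 − 247.6) / (-140 − 0) = +0.002143
∂h/∂y = (248.1 − 247.6) / (205 − 0) = +0.002439
Flow direction (−∇h) has components (-0.002143 E, -0.002439 N).
Azimuth = atan2(E, N) = atan2(-0.002143, -0.002439) = 221.3° ≈ 221°.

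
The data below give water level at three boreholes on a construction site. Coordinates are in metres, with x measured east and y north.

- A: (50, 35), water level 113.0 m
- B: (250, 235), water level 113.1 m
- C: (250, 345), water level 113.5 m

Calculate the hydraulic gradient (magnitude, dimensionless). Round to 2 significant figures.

Taking A as reference: B−A = (200, 200, +0.1); C−A = (200, 310, +0.5).
Determinant of the coordinate differences = 200·310 − 200·200 = 22000.
∂h/∂x = [(+0.1)·310 − (+0.5)·200] / 22000 = -0.003136
∂h/∂y = [200·(+0.5) − 200·(+0.1)] / 22000 = +0.003636
|∇h| = √(-0.003136² + 0.003636²) = 0.004802

0.0048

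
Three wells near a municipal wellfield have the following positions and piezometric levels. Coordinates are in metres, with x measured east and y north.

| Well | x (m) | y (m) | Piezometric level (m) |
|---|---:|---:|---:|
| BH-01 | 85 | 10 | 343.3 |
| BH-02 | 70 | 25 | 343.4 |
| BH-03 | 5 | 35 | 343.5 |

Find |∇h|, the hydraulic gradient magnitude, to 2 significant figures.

Differences from BH-01: to BH-02 (Δx, Δy, Δh) = (-15, 15, +0.1); to BH-03 = (-80, 25, +0.2).
Solve a·Δx + b·Δy = Δh: det = (-15)·25 − (-80)·15 = 825.
∂h/∂x = [(+0.1)·25 − (+0.2)·15] / 825 = -0.0006061
∂h/∂y = [(-15)·(+0.2) − (-80)·(+0.1)] / 825 = +0.006061
|∇h| = √(-0.0006061² + 0.006061²) = 0.006091

0.0061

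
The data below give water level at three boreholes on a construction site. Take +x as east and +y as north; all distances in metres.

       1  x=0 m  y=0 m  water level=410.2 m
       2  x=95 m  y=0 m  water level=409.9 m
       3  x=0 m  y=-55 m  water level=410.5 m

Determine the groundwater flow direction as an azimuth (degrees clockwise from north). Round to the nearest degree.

∂h/∂x = (409.9 − 410.2) / (95 − 0) = -0.003158
∂h/∂y = (410.5 − 410.2) / (-55 − 0) = -0.005455
Flow direction (−∇h) has components (+0.003158 E, +0.005455 N).
Azimuth = atan2(E, N) = atan2(+0.003158, +0.005455) = 30.1° ≈ 030°.

030°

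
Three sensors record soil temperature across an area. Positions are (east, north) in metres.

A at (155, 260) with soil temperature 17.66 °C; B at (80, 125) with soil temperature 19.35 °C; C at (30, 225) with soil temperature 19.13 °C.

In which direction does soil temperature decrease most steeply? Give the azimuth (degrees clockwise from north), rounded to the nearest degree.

054°

Taking A as reference: B−A = (-75, -135, +1.69); C−A = (-125, -35, +1.47).
Solve a·Δx + b·Δy = ΔT: det = (-75)·(-35) − (-125)·(-135) = -14250.
∂T/∂x = [(+1.69)·(-35) − (+1.47)·(-135)] / -14250 = -0.009775
∂T/∂y = [(-75)·(+1.47) − (-125)·(+1.69)] / -14250 = -0.007088
Steepest decrease is along −∇f: components (+0.009775 E, +0.007088 N).
Azimuth = atan2(+0.009775, +0.007088) = 54.1° ≈ 054°.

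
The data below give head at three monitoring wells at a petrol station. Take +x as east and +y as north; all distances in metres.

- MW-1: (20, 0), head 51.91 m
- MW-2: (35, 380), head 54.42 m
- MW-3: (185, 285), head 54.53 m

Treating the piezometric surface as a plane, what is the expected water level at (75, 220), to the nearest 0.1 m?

53.6 m

With h = a·x + b·y + c and MW-1 as origin, the differences give:
  15·a + 380·b = +2.51
  165·a + 285·b = +2.62
Eliminate b (×285 and ×380, subtract): -58425·a = -280.250 → a = ∂h/∂x = +0.004797
Back-substitute: b = ∂h/∂y = +0.006416.
h(75, 220) = 51.91 + (+0.004797)·(55) + (+0.006416)·(220) = 51.91 +0.264 +1.412 = 53.585 m.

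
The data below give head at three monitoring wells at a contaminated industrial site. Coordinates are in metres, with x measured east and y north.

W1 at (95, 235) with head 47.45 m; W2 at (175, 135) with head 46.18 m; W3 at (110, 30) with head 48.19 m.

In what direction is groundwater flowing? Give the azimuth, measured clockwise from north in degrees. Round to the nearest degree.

Three-point gradient (reference W1): Δ to W2 = (80, -100, -1.27), Δ to W3 = (15, -205, +0.74).
∂h/∂x = -0.02244, ∂h/∂y = -0.005252 (det = -14900).
Flow direction (−∇h) has components (+0.02244 E, +0.005252 N).
Azimuth = atan2(E, N) = atan2(+0.02244, +0.005252) = 76.8° ≈ 077°.

077°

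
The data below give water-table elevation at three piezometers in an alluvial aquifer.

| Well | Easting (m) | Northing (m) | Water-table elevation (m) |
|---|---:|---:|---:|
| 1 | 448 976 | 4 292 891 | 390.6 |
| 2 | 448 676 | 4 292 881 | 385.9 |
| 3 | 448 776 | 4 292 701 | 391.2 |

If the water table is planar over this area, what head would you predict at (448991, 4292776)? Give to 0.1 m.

Differences from 1: to 2 (Δx, Δy, Δh) = (-300, -10, -4.7); to 3 = (-200, -190, +0.6).
Solve a·Δx + b·Δy = Δh: det = (-300)·(-190) − (-200)·(-10) = 55000.
∂h/∂x = [(-4.7)·(-190) − (+0.6)·(-10)] / 55000 = +0.01635
∂h/∂y = [(-300)·(+0.6) − (-200)·(-4.7)] / 55000 = -0.02036
h(448991, 4292776) = 390.6 + (+0.01635)·(15) + (-0.02036)·(-115) = 390.6 +0.245 +2.342 = 393.187 m.

393.2 m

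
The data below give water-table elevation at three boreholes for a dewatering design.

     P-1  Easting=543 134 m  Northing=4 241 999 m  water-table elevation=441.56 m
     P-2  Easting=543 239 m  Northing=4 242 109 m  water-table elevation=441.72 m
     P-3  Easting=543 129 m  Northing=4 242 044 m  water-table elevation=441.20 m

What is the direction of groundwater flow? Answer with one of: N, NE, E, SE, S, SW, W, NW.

Taking P-1 as reference: P-2−P-1 = (105, 110, +0.16); P-3−P-1 = (-5, 45, -0.36).
Solve a·Δx + b·Δy = Δh: det = 105·45 − (-5)·110 = 5275.
∂h/∂x = [(+0.16)·45 − (-0.36)·110] / 5275 = +0.008872
∂h/∂y = [105·(-0.36) − (-5)·(+0.16)] / 5275 = -0.007014
Flow = −∇h = (-0.008872 east, +0.007014 north), which points northwest.

NW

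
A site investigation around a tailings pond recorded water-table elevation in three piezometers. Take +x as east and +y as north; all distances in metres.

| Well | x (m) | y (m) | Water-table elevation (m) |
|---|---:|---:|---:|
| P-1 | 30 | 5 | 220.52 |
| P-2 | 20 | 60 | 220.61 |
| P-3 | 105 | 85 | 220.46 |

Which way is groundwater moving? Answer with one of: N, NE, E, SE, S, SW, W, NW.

Taking P-1 as reference: P-2−P-1 = (-10, 55, +0.09); P-3−P-1 = (75, 80, -0.06).
Determinant of the coordinate differences = (-10)·80 − 75·55 = -4925.
∂h/∂x = [(+0.09)·80 − (-0.06)·55] / -4925 = -0.002132
∂h/∂y = [(-10)·(-0.06) − 75·(+0.09)] / -4925 = +0.001249
Flow = −∇h = (+0.002132 east, -0.001249 north), which points southeast.

SE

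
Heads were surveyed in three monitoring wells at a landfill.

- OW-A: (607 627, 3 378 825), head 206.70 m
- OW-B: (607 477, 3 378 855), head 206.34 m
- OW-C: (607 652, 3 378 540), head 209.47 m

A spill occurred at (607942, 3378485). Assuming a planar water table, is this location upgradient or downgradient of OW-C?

upgradient

Taking OW-A as reference: OW-B−OW-A = (-150, 30, -0.36); OW-C−OW-A = (25, -285, +2.77).
Determinant of the coordinate differences = (-150)·(-285) − 25·30 = 42000.
∂h/∂x = [(-0.36)·(-285) − (+2.77)·30] / 42000 = +0.0004643
∂h/∂y = [(-150)·(+2.77) − 25·(-0.36)] / 42000 = -0.009679
Head at (607942, 3378485) = 206.70 + (+0.0004643)·(315) + (-0.009679)·(-340) = 210.14 m.
That is higher than the 209.47 m at OW-C, so the point is upgradient.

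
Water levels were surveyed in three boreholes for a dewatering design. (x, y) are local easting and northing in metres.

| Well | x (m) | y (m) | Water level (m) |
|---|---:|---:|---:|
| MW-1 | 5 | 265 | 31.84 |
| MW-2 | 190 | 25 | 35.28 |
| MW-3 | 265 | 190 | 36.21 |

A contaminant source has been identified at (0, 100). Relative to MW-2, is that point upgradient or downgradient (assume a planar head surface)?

downgradient

Taking MW-1 as reference: MW-2−MW-1 = (185, -240, +3.44); MW-3−MW-1 = (260, -75, +4.37).
Determinant of the coordinate differences = 185·(-75) − 260·(-240) = 48525.
∂h/∂x = [(+3.44)·(-75) − (+4.37)·(-240)] / 48525 = +0.01630
∂h/∂y = [185·(+4.37) − 260·(+3.44)] / 48525 = -0.001771
Head at (0, 100) = 31.84 + (+0.01630)·(-5) + (-0.001771)·(-165) = 32.05 m.
That is lower than the 35.28 m at MW-2, so the point is downgradient.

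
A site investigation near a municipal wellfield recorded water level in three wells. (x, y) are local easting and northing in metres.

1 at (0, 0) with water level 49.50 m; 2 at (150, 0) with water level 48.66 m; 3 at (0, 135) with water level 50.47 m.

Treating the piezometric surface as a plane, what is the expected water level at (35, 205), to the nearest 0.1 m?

∂h/∂x = (48.66 − 49.50) / (150 − 0) = -0.005600
∂h/∂y = (50.47 − 49.50) / (135 − 0) = +0.007185
h(35, 205) = 49.50 + (-0.005600)·(35) + (+0.007185)·(205) = 49.50 -0.196 +1.473 = 50.777 m.

50.8 m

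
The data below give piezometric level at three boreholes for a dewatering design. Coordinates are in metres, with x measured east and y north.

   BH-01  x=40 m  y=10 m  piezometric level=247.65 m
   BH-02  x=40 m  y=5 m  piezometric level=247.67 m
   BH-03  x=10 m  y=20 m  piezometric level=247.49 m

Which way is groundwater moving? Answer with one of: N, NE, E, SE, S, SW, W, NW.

Three-point gradient (reference BH-01): Δ to BH-02 = (0, -5, +0.02), Δ to BH-03 = (-30, 10, -0.16).
∂h/∂x = +0.004000, ∂h/∂y = -0.004000 (det = -150).
Flow = −∇h = (-0.004000 east, +0.004000 north), which points northwest.

NW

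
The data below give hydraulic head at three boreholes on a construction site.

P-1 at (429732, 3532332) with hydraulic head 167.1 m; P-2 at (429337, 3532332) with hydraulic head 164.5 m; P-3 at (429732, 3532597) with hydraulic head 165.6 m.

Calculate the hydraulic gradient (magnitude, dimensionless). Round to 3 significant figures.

0.00868

∂h/∂x = (164.5 − 167.1) / (429337 − 429732) = +0.006582
∂h/∂y = (165.6 − 167.1) / (3532597 − 3532332) = -0.005660
|∇h| = √(0.006582² + -0.005660²) = 0.008681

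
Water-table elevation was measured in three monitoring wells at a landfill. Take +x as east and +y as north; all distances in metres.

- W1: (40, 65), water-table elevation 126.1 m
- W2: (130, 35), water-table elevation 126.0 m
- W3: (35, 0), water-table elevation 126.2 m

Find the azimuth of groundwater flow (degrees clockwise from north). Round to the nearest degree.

Three-point gradient (reference W1): Δ to W2 = (90, -30, -0.1), Δ to W3 = (-5, -65, +0.1).
∂h/∂x = -0.001583, ∂h/∂y = -0.001417 (det = -6000).
Flow direction (−∇h) has components (+0.001583 E, +0.001417 N).
Azimuth = atan2(E, N) = atan2(+0.001583, +0.001417) = 48.2° ≈ 048°.

048°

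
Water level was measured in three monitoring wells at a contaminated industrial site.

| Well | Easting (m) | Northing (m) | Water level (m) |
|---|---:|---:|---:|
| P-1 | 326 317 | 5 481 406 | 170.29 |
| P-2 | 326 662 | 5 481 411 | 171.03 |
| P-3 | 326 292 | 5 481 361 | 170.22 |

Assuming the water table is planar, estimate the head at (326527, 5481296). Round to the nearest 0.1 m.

170.7 m

With h = a·x + b·y + c and P-1 as origin, the differences give:
  345·a + 5·b = +0.74
  (-25)·a + (-45)·b = -0.07
Eliminate b (×(-45) and ×5, subtract): -15400·a = -32.950 → a = ∂h/∂x = +0.002140
Back-substitute: b = ∂h/∂y = +0.0003669.
h(326527, 5481296) = 170.29 + (+0.002140)·(210) + (+0.0003669)·(-110) = 170.29 +0.449 -0.040 = 170.699 m.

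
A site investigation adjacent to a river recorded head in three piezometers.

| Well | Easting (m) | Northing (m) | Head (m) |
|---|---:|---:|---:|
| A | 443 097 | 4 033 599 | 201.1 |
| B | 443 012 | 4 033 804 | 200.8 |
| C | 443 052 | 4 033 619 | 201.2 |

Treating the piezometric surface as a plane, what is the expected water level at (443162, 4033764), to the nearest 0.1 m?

Taking A as reference: B−A = (-85, 205, -0.3); C−A = (-45, 20, +0.1).
Determinant of the coordinate differences = (-85)·20 − (-45)·205 = 7525.
∂h/∂x = [(-0.3)·20 − (+0.1)·205] / 7525 = -0.003522
∂h/∂y = [(-85)·(+0.1) − (-45)·(-0.3)] / 7525 = -0.002924
h(443162, 4033764) = 201.1 + (-0.003522)·(65) + (-0.002924)·(165) = 201.1 -0.229 -0.482 = 200.389 m.

200.4 m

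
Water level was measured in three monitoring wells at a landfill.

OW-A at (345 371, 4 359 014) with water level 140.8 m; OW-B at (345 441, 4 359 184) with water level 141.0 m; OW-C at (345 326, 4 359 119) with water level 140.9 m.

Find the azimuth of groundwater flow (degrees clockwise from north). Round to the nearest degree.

With h = a·x + b·y + c and OW-A as origin, the differences give:
  70·a + 170·b = +0.2
  (-45)·a + 105·b = +0.1
Eliminate b (×105 and ×170, subtract): 15000·a = 4.00 → a = ∂h/∂x = +0.0002667
Back-substitute: b = ∂h/∂y = +0.001067.
Flow direction (−∇h) has components (-0.0002667 E, -0.001067 N).
Azimuth = atan2(E, N) = atan2(-0.0002667, -0.001067) = 194.0° ≈ 194°.

194°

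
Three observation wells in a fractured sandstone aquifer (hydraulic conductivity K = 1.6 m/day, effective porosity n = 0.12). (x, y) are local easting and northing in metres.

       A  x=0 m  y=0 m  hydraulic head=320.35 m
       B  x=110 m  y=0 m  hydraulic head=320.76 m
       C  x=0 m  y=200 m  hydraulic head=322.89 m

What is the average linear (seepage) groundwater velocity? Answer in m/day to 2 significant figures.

0.18 m/day

∂h/∂x = (320.76 − 320.35) / (110 − 0) = +0.003727
∂h/∂y = (322.89 − 320.35) / (200 − 0) = +0.01270
|∇h| = √(0.003727² + 0.01270²) = 0.01324
Seepage velocity v = K·i/n = 1.6 × 0.01324 / 0.12 = 0.1765 m/day.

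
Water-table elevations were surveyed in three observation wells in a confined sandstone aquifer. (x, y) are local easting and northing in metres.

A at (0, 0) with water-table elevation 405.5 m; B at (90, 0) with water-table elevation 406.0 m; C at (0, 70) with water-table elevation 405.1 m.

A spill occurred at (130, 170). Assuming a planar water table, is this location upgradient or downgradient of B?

∂h/∂x = (406.0 − 405.5) / (90 − 0) = +0.005556
∂h/∂y = (405.1 − 405.5) / (70 − 0) = -0.005714
Head at (130, 170) = 405.5 + (+0.005556)·(130) + (-0.005714)·(170) = 405.25 m.
That is lower than the 406.0 m at B, so the point is downgradient.

downgradient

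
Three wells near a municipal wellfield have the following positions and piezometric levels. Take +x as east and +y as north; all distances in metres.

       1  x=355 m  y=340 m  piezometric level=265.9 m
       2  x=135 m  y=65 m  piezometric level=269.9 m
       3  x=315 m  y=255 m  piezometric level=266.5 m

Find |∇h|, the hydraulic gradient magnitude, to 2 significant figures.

0.023

Differences from 1: to 2 (Δx, Δy, Δh) = (-220, -275, +4.0); to 3 = (-40, -85, +0.6).
Determinant of the coordinate differences = (-220)·(-85) − (-40)·(-275) = 7700.
∂h/∂x = [(+4.0)·(-85) − (+0.6)·(-275)] / 7700 = -0.02273
∂h/∂y = [(-220)·(+0.6) − (-40)·(+4.0)] / 7700 = +0.003636
|∇h| = √(-0.02273² + 0.003636²) = 0.02302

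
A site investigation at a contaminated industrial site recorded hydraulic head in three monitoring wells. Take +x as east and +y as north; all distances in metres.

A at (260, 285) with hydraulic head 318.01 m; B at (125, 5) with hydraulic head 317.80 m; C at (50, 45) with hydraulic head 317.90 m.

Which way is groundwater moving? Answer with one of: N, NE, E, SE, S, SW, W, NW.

Differences from A: to B (Δx, Δy, Δh) = (-135, -280, -0.21); to C = (-210, -240, -0.11).
Solve a·Δx + b·Δy = Δh: det = (-135)·(-240) − (-210)·(-280) = -26400.
∂h/∂x = [(-0.21)·(-240) − (-0.11)·(-280)] / -26400 = -0.0007424
∂h/∂y = [(-135)·(-0.11) − (-210)·(-0.21)] / -26400 = +0.001108
Flow = −∇h = (+0.0007424 east, -0.001108 north), which points southeast.

SE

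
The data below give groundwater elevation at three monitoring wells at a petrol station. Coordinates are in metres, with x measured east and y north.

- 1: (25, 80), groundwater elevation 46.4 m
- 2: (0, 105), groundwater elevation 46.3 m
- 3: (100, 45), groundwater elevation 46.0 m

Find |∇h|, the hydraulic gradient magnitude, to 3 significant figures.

0.0221

Differences from 1: to 2 (Δx, Δy, Δh) = (-25, 25, -0.1); to 3 = (75, -35, -0.4).
Solve a·Δx + b·Δy = Δh: det = (-25)·(-35) − 75·25 = -1000.
∂h/∂x = [(-0.1)·(-35) − (-0.4)·25] / -1000 = -0.01350
∂h/∂y = [(-25)·(-0.4) − 75·(-0.1)] / -1000 = -0.01750
|∇h| = √(-0.01350² + -0.01750²) = 0.0221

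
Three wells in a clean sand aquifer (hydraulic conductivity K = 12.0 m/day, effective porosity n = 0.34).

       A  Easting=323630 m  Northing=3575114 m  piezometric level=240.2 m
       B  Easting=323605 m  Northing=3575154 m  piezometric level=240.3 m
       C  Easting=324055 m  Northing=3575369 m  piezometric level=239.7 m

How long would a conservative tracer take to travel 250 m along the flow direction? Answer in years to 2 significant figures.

Taking A as reference: B−A = (-25, 40, +0.1); C−A = (425, 255, -0.5).
Solve a·Δx + b·Δy = Δh: det = (-25)·255 − 425·40 = -23375.
∂h/∂x = [(+0.1)·255 − (-0.5)·40] / -23375 = -0.001947
∂h/∂y = [(-25)·(-0.5) − 425·(+0.1)] / -23375 = +0.001283
|∇h| = √(-0.001947² + 0.001283²) = 0.002332
Seepage velocity v = K·i/n = 12.0 × 0.002332 / 0.34 = 0.08231 m/day.
t = 250 / 0.08231 = 3037 days = 8.31 years.

8.3 years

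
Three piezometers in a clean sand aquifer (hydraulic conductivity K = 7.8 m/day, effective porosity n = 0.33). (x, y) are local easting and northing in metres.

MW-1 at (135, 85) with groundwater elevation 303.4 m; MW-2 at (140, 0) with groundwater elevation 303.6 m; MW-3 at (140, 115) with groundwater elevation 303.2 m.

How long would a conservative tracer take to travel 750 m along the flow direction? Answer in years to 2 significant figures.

Taking MW-1 as reference: MW-2−MW-1 = (5, -85, +0.2); MW-3−MW-1 = (5, 30, -0.2).
Solve a·Δx + b·Δy = Δh: det = 5·30 − 5·(-85) = 575.
∂h/∂x = [(+0.2)·30 − (-0.2)·(-85)] / 575 = -0.01913
∂h/∂y = [5·(-0.2) − 5·(+0.2)] / 575 = -0.003478
|∇h| = √(-0.01913² + -0.003478²) = 0.01944
Seepage velocity v = K·i/n = 7.8 × 0.01944 / 0.33 = 0.4595 m/day.
t = 750 / 0.4595 = 1632 days = 4.47 years.

4.5 years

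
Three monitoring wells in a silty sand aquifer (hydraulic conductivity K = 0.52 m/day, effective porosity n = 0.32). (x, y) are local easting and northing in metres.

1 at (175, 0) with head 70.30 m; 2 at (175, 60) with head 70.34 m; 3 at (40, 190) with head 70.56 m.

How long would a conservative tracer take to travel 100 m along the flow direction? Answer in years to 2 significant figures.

Differences from 1: to 2 (Δx, Δy, Δh) = (0, 60, +0.04); to 3 = (-135, 190, +0.26).
Determinant of the coordinate differences = 0·190 − (-135)·60 = 8100.
∂h/∂x = [(+0.04)·190 − (+0.26)·60] / 8100 = -0.0009877
∂h/∂y = [0·(+0.26) − (-135)·(+0.04)] / 8100 = +0.0006667
|∇h| = √(-0.0009877² + 0.0006667²) = 0.001192
Seepage velocity v = K·i/n = 0.52 × 0.001192 / 0.32 = 0.001937 m/day.
t = 100 / 0.001937 = 5.163e+04 days = 141 years.

140 years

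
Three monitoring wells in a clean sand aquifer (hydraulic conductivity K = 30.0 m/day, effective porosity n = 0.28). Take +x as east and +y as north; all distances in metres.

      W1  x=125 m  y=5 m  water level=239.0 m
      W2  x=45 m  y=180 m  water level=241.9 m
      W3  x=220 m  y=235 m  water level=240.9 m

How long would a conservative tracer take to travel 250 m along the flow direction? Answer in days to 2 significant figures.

150 days

With h = a·x + b·y + c and W1 as origin, the differences give:
  (-80)·a + 175·b = +2.9
  95·a + 230·b = +1.9
Eliminate b (×230 and ×175, subtract): -35025·a = 334.50 → a = ∂h/∂x = -0.009550
Back-substitute: b = ∂h/∂y = +0.01221.
|∇h| = √(-0.009550² + 0.01221²) = 0.0155
Seepage velocity v = K·i/n = 30.0 × 0.0155 / 0.28 = 1.661 m/day.
t = 250 / 1.661 = 150.5 days.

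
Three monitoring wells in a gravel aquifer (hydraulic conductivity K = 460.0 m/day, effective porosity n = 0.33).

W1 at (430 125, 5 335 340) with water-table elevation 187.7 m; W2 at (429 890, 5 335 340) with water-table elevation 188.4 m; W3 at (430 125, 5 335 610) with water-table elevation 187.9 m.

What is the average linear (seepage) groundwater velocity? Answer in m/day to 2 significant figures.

∂h/∂x = (188.4 − 187.7) / (429890 − 430125) = -0.002979
∂h/∂y = (187.9 − 187.7) / (5335610 − 5335340) = +0.0007407
|∇h| = √(-0.002979² + 0.0007407²) = 0.00307
Seepage velocity v = K·i/n = 460.0 × 0.00307 / 0.33 = 4.279 m/day.

4.3 m/day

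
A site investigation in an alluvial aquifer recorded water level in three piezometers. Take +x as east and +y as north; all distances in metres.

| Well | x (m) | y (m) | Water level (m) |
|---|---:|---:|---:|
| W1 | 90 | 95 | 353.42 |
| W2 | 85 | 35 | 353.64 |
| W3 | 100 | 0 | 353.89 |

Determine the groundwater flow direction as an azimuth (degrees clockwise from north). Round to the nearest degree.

302°

Taking W1 as reference: W2−W1 = (-5, -60, +0.22); W3−W1 = (10, -95, +0.47).
Solve a·Δx + b·Δy = Δh: det = (-5)·(-95) − 10·(-60) = 1075.
∂h/∂x = [(+0.22)·(-95) − (+0.47)·(-60)] / 1075 = +0.006791
∂h/∂y = [(-5)·(+0.47) − 10·(+0.22)] / 1075 = -0.004233
Flow direction (−∇h) has components (-0.006791 E, +0.004233 N).
Azimuth = atan2(E, N) = atan2(-0.006791, +0.004233) = 301.9° ≈ 302°.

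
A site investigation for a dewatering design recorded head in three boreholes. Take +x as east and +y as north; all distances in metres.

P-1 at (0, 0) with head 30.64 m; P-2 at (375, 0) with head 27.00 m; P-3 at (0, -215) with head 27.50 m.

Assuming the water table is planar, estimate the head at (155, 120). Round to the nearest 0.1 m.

∂h/∂x = (27.00 − 30.64) / (375 − 0) = -0.009707
∂h/∂y = (27.50 − 30.64) / (-215 − 0) = +0.01460
h(155, 120) = 30.64 + (-0.009707)·(155) + (+0.01460)·(120) = 30.64 -1.505 +1.753 = 30.888 m.

30.9 m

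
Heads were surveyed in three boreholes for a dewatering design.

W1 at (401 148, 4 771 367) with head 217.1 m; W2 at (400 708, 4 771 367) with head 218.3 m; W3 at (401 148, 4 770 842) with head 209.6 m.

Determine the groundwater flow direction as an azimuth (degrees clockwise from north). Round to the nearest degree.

169°

∂h/∂x = (218.3 − 217.1) / (400708 − 401148) = -0.002727
∂h/∂y = (209.6 − 217.1) / (4770842 − 4771367) = +0.01429
Flow direction (−∇h) has components (+0.002727 E, -0.01429 N).
Azimuth = atan2(E, N) = atan2(+0.002727, -0.01429) = 169.2° ≈ 169°.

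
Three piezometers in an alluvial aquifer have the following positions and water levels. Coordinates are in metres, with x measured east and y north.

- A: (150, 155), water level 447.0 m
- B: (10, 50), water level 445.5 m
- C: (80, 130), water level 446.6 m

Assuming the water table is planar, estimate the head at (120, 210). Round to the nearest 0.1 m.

447.7 m

With h = a·x + b·y + c and A as origin, the differences give:
  (-140)·a + (-105)·b = -1.5
  (-70)·a + (-25)·b = -0.4
Eliminate b (×(-25) and ×(-105), subtract): -3850·a = -4.50 → a = ∂h/∂x = +0.001169
Back-substitute: b = ∂h/∂y = +0.01273.
h(120, 210) = 447.0 + (+0.001169)·(-30) + (+0.01273)·(55) = 447.0 -0.035 +0.700 = 447.665 m.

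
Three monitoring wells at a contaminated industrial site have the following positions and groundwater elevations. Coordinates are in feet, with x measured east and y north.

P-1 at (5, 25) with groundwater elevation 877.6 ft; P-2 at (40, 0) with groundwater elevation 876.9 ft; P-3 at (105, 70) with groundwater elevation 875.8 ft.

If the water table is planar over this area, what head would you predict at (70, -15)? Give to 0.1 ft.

876.3 ft

With h = a·x + b·y + c and P-1 as origin, the differences give:
  35·a + (-25)·b = -0.7
  100·a + 45·b = -1.8
Eliminate b (×45 and ×(-25), subtract): 4075·a = -76.50 → a = ∂h/∂x = -0.01877
Back-substitute: b = ∂h/∂y = +0.001718.
h(70, -15) = 877.6 + (-0.01877)·(65) + (+0.001718)·(-40) = 877.6 -1.220 -0.069 = 876.311 ft.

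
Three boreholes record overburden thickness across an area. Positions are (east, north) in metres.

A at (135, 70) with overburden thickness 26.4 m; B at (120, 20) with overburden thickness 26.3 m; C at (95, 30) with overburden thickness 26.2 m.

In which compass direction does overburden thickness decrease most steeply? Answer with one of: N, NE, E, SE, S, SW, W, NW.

Three-point gradient (reference A): Δ to B = (-15, -50, -0.1), Δ to C = (-40, -40, -0.2).
∂d/∂x = +0.004286, ∂d/∂y = +0.0007143 (det = -1400).
Steepest decrease is along −∇f = (-0.004286 E, -0.0007143 N) → west.

W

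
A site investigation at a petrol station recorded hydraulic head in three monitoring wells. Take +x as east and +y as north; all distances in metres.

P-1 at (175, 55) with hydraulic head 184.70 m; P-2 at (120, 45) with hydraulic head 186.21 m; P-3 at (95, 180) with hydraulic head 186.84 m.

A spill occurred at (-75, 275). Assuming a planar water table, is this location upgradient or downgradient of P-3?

With h = a·x + b·y + c and P-1 as origin, the differences give:
  (-55)·a + (-10)·b = +1.51
  (-80)·a + 125·b = +2.14
Eliminate b (×125 and ×(-10), subtract): -7675·a = 210.150 → a = ∂h/∂x = -0.02738
Back-substitute: b = ∂h/∂y = -0.0004039.
Head at (-75, 275) = 184.70 + (-0.02738)·(-250) + (-0.0004039)·(220) = 191.46 m.
That is higher than the 186.84 m at P-3, so the point is upgradient.

upgradient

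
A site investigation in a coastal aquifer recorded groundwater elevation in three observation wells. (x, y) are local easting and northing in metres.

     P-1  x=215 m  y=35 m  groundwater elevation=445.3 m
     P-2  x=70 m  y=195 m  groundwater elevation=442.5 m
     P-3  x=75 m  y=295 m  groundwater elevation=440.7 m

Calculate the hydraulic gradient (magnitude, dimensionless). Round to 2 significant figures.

0.018

With h = a·x + b·y + c and P-1 as origin, the differences give:
  (-145)·a + 160·b = -2.8
  (-140)·a + 260·b = -4.6
Eliminate b (×260 and ×160, subtract): -15300·a = 8.00 → a = ∂h/∂x = -0.0005229
Back-substitute: b = ∂h/∂y = -0.01797.
|∇h| = √(-0.0005229² + -0.01797²) = 0.01798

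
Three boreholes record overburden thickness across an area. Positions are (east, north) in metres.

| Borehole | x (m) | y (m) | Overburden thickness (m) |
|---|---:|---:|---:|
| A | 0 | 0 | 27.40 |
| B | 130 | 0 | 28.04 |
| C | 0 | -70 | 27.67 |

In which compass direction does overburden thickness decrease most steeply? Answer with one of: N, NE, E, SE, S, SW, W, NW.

∂d/∂x = (28.04 − 27.40) / (130 − 0) = +0.004923
∂d/∂y = (27.67 − 27.40) / (-70 − 0) = -0.003857
Steepest decrease is along −∇f = (-0.004923 E, +0.003857 N) → northwest.

NW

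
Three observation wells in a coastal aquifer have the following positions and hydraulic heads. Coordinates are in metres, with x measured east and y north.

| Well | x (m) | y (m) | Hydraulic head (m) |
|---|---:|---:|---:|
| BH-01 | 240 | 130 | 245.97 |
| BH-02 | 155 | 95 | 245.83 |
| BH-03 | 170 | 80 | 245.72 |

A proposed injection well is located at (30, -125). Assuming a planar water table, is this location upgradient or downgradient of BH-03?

With h = a·x + b·y + c and BH-01 as origin, the differences give:
  (-85)·a + (-35)·b = -0.14
  (-70)·a + (-50)·b = -0.25
Eliminate b (×(-50) and ×(-35), subtract): 1800·a = -1.750 → a = ∂h/∂x = -0.0009722
Back-substitute: b = ∂h/∂y = +0.006361.
Head at (30, -125) = 245.97 + (-0.0009722)·(-210) + (+0.006361)·(-255) = 244.55 m.
That is lower than the 245.72 m at BH-03, so the point is downgradient.

downgradient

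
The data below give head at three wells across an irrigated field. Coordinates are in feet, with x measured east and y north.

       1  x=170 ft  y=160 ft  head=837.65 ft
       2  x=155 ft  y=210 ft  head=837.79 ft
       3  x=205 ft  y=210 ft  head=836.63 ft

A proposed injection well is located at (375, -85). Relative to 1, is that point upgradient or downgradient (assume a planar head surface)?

downgradient

Three-point gradient (reference 1): Δ to 2 = (-15, 50, +0.14), Δ to 3 = (35, 50, -1.02).
∂h/∂x = -0.02320, ∂h/∂y = -0.004160 (det = -2500).
Head at (375, -85) = 837.65 + (-0.02320)·(205) + (-0.004160)·(-245) = 833.91 ft.
That is lower than the 837.65 ft at 1, so the point is downgradient.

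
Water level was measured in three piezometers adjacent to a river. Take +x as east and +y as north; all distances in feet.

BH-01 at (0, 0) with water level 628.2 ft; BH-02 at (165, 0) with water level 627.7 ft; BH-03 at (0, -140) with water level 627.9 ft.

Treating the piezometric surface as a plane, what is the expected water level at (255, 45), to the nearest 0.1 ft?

∂h/∂x = (627.7 − 628.2) / (165 − 0) = -0.003030
∂h/∂y = (627.9 − 628.2) / (-140 − 0) = +0.002143
h(255, 45) = 628.2 + (-0.003030)·(255) + (+0.002143)·(45) = 628.2 -0.773 +0.096 = 627.524 ft.

627.5 ft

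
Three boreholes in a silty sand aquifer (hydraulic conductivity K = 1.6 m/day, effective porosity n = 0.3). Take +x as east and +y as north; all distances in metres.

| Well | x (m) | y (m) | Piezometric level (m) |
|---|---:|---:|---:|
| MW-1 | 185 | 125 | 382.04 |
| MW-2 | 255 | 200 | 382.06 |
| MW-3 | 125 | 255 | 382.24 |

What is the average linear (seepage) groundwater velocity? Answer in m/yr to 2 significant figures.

2.8 m/yr

Taking MW-1 as reference: MW-2−MW-1 = (70, 75, +0.02); MW-3−MW-1 = (-60, 130, +0.20).
Solve a·Δx + b·Δy = Δh: det = 70·130 − (-60)·75 = 13600.
∂h/∂x = [(+0.02)·130 − (+0.20)·75] / 13600 = -0.0009118
∂h/∂y = [70·(+0.20) − (-60)·(+0.02)] / 13600 = +0.001118
|∇h| = √(-0.0009118² + 0.001118²) = 0.001443
Seepage velocity v = K·i/n = 1.6 × 0.001443 / 0.3 = 0.007696 m/day = 2.811 m/yr.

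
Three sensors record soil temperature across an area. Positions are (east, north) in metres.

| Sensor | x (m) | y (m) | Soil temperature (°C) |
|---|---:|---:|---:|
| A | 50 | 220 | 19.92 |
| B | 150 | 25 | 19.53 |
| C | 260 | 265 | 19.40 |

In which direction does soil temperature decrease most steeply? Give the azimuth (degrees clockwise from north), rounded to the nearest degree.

104°

Three-point gradient (reference A): Δ to B = (100, -195, -0.39), Δ to C = (210, 45, -0.52).
∂T/∂x = -0.002617, ∂T/∂y = +0.0006579 (det = 45450).
Steepest decrease is along −∇f: components (+0.002617 E, -0.0006579 N).
Azimuth = atan2(+0.002617, -0.0006579) = 104.1° ≈ 104°.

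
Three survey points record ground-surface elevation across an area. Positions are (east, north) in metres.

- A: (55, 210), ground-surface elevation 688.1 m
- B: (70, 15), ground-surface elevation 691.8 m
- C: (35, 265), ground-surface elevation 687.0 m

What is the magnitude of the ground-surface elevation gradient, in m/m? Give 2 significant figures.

With z = a·x + b·y + c and A as origin, the differences give:
  15·a + (-195)·b = +3.7
  (-20)·a + 55·b = -1.1
Eliminate b (×55 and ×(-195), subtract): -3075·a = -11.00 → a = ∂z/∂x = +0.003577
Back-substitute: b = ∂z/∂y = -0.01870.
|∇f| = √(0.003577² + -0.01870²) = 0.01904 m/m

0.019 m/m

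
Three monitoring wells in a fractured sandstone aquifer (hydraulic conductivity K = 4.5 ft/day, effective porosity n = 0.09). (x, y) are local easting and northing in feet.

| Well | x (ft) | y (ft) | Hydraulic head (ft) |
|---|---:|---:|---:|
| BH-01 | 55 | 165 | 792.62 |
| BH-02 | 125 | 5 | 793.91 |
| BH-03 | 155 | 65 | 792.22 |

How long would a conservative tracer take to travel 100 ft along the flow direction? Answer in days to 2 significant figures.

Three-point gradient (reference BH-01): Δ to BH-02 = (70, -160, +1.29), Δ to BH-03 = (100, -100, -0.40).
∂h/∂x = -0.02144, ∂h/∂y = -0.01744 (det = 9000).
|∇h| = √(-0.02144² + -0.01744²) = 0.02764
Seepage velocity v = K·i/n = 4.5 × 0.02764 / 0.09 = 1.382 ft/day.
t = 100 / 1.382 = 72.36 days.

72 days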